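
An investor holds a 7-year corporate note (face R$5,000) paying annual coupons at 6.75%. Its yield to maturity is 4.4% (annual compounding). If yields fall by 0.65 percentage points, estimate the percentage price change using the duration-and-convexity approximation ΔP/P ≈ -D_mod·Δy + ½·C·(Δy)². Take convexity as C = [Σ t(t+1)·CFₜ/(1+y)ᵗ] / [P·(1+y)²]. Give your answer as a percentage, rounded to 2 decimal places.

With y = 0.044:
  t   CF        PV=CF/(1+0.044)^t    t·PV        t(t+1)·PV
  1       337.50       323.2759       323.2759         646.5517
  2       337.50       309.6512       619.3024       1,857.9073
  3       337.50       296.6008       889.8023       3,559.2093
  4       337.50       284.1004     1,136.4014       5,682.0072
  5       337.50       272.1268     1,360.6339       8,163.8034
  6       337.50       260.6578     1,563.9470      10,947.6291
  7     5,337.50     3,948.5205    27,639.6435     221,117.1481
  Σ                  5,694.9333    33,533.0065     251,974.2561
P = 5,694.9333; D_Mac = 5.88822 yrs; D_mod = 5.64006 yrs; C = 40.59444.
Duration effect: -5.64006 × (-0.0065) = +0.036660
Convexity effect: 0.5 × 40.59444 × (-0.0065)² = +0.0008576
ΔP/P ≈ +0.036660 + 0.0008576 = +0.037518 = +3.7518%.

+3.75%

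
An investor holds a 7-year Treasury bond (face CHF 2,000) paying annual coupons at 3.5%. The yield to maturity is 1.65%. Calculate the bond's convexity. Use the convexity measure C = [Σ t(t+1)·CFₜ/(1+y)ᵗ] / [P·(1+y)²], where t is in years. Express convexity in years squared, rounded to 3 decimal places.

With y = 0.0165:
  t   CF        PV=CF/(1+0.0165)^t    t·PV        t(t+1)·PV
  1        70.00        68.8637        68.8637         137.7275
  2        70.00        67.7459       135.4919         406.4756
  3        70.00        66.6463       199.9388         799.7553
  4        70.00        65.5645       262.2579       1,311.2893
  5        70.00        64.5002       322.5010       1,935.0063
  6        70.00        63.4532       380.7194       2,665.0357
  7     2,070.00     1,845.9446    12,921.6123     103,372.8980
  Σ                  2,242.7185    14,291.3850     110,628.1877
P = 2,242.7185.
Convexity = Σ t(t+1)·PV / [P·(1+y)²] = 110,628.1877 / (2,242.7185 × 1.033272) = 47.73932.

47.739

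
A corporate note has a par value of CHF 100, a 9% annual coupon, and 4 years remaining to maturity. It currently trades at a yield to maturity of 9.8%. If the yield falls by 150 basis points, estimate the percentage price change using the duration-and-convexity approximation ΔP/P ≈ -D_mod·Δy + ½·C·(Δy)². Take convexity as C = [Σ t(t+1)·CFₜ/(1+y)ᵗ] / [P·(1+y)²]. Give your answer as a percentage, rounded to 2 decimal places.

With y = 0.098:
  t   CF        PV=CF/(1+0.098)^t    t·PV        t(t+1)·PV
  1         9.00         8.1967         8.1967          16.3934
  2         9.00         7.4651        14.9303          44.7908
  3         9.00         6.7989        20.3966          81.5862
  4       109.00        74.9924       299.9695       1,499.8476
  Σ                     97.4531       343.4931       1,642.6181
P = 97.4531; D_Mac = 3.52470 yrs; D_mod = 3.21011 yrs; C = 13.98094.
Duration effect: -3.21011 × (-0.015) = +0.048152
Convexity effect: 0.5 × 13.98094 × (-0.015)² = +0.0015729
ΔP/P ≈ +0.048152 + 0.0015729 = +0.049725 = +4.9725%.

+4.97%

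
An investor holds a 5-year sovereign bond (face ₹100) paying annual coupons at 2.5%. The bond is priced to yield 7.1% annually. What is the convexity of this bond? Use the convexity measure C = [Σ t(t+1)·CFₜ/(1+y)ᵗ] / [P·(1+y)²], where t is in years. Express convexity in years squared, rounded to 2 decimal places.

With y = 0.071:
  t   CF        PV=CF/(1+0.071)^t    t·PV        t(t+1)·PV
  1         2.50         2.3343         2.3343           4.6685
  2         2.50         2.1795         4.3590          13.0771
  3         2.50         2.0350         6.1051          24.4204
  4         2.50         1.9001         7.6005          38.0025
  5       102.50        72.7405       363.7027       2,182.2162
  Σ                     81.1895       384.1016       2,262.3847
P = 81.1895.
Convexity = Σ t(t+1)·PV / [P·(1+y)²] = 2,262.3847 / (81.1895 × 1.147041) = 24.29337.

24.29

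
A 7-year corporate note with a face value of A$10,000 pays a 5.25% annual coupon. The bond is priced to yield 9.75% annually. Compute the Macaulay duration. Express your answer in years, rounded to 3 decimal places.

Periodic yield y = 0.0975. Discount each cash flow and weight by its year:
  t   CF        PV=CF/(1+0.0975)^t    t·PV
  1       525.00       478.3599       478.3599
  2       525.00       435.8632       871.7265
  3       525.00       397.1419     1,191.4257
  4       525.00       361.8605     1,447.4420
  5       525.00       329.7134     1,648.5672
  6       525.00       300.4223     1,802.5336
  7    10,525.00     5,487.7005    38,413.9036
  Σ                  7,791.0618    45,853.9586
Price P = Σ PV = 7,791.0618.
Macaulay duration = Σ(t·PV) / P = 45,853.9586 / 7,791.0618 = 5.88546 years.

5.885 years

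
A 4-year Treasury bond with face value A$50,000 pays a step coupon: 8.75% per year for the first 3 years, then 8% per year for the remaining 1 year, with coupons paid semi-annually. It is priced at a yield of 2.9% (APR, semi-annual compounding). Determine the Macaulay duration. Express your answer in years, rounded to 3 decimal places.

3.518 years

Periodic yield y = 0.0145. Discount each cash flow and weight by its period:
  t   CF        PV=CF/(1+0.0145)^t    t·PV
  1     2,187.50     2,156.2346     2,156.2346
  2     2,187.50     2,125.4161     4,250.8321
  3     2,187.50     2,095.0380     6,285.1140
  4     2,187.50     2,065.0941     8,260.3766
  5     2,187.50     2,035.5783    10,177.8913
  6     2,187.50     2,006.4842    12,038.9055
  7     2,000.00     1,808.2798    12,657.9588
  8    52,000.00    46,343.2975   370,746.3804
  Σ                 60,635.4227   426,573.6933
Price P = Σ PV = 60,635.4227.
Macaulay duration = Σ(t·PV) / P = 426,573.6933 / 60,635.4227 = 7.03506 half-year periods.
In years: 7.03506 / 2 = 3.51753 years.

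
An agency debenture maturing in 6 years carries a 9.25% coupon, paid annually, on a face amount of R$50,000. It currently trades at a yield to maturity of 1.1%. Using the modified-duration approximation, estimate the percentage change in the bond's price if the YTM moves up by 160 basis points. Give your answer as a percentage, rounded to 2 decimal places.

-8.04%

Periodic yield y = 0.011. Modified duration first:
  t   CF        PV=CF/(1+0.011)^t    t·PV
  1     4,625.00     4,574.6785     4,574.6785
  2     4,625.00     4,524.9046     9,049.8092
  3     4,625.00     4,475.6722    13,427.0166
  4     4,625.00     4,426.9755    17,707.9018
  5     4,625.00     4,378.8086    21,894.0428
  6    54,625.00    51,154.5792   306,927.4752
  Σ                 73,535.6185   373,580.9241
P = 73,535.6185; D_Mac = 5.08027 yrs; D_mod = 5.08027/(1+0.011) = 5.02500 yrs.
ΔP/P ≈ -D_mod · Δy = -5.02500 × (+0.016) = -0.080400 = -8.0400%.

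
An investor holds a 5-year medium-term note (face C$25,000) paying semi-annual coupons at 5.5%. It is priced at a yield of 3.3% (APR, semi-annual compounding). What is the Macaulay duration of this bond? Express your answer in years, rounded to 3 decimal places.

4.470 years

Periodic yield y = 0.0165. Discount each cash flow and weight by its period:
  t   CF        PV=CF/(1+0.0165)^t    t·PV
  1       687.50       676.3404       676.3404
  2       687.50       665.3619     1,330.7238
  3       687.50       654.5616     1,963.6849
  4       687.50       643.9367     2,575.7468
  5       687.50       633.4842     3,167.4210
  6       687.50       623.2014     3,739.2083
  7       687.50       613.0855     4,291.5983
  8       687.50       603.1338     4,825.0701
  9       687.50       593.3436     5,340.0923
  10   25,687.50    21,809.6155   218,096.1552
  Σ                 27,516.0645   246,006.0410
Price P = Σ PV = 27,516.0645.
Macaulay duration = Σ(t·PV) / P = 246,006.0410 / 27,516.0645 = 8.94045 half-year periods.
In years: 8.94045 / 2 = 4.47023 years.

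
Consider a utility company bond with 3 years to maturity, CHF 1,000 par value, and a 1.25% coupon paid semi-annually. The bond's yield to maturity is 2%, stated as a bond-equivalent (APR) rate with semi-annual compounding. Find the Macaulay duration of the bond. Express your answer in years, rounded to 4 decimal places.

Periodic yield y = 0.01. Discount each cash flow and weight by its period:
  t   CF        PV=CF/(1+0.01)^t    t·PV
  1         6.25         6.1881         6.1881
  2         6.25         6.1269        12.2537
  3         6.25         6.0662        18.1986
  4         6.25         6.0061        24.0245
  5         6.25         5.9467        29.7333
  6     1,006.25       947.9330     5,687.5981
  Σ                    978.2670     5,777.9963
Price P = Σ PV = 978.2670.
Macaulay duration = Σ(t·PV) / P = 5,777.9963 / 978.2670 = 5.90636 half-year periods.
In years: 5.90636 / 2 = 2.95318 years.

2.9532 years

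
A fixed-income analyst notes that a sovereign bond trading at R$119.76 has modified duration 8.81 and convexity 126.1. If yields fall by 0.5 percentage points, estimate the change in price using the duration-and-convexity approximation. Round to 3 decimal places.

Duration effect: -D_mod·Δy = -8.81 × (-0.005) = +0.044050
Convexity effect: ½·C·(Δy)² = 0.5 × 126.1 × (-0.005)² = +0.00157625
ΔP/P ≈ +0.044050 + 0.00157625 = +0.04562625
ΔP ≈ 119.76 × (+0.04562625) = +5.4641997.

+R$5.464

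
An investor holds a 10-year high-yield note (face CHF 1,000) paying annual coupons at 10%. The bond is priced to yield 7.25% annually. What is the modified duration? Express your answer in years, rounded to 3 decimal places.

6.567 years

Periodic yield y = 0.0725. First find Macaulay duration:
  t   CF        PV=CF/(1+0.0725)^t    t·PV
  1       100.00        93.2401        93.2401
  2       100.00        86.9371       173.8743
  3       100.00        81.0603       243.1808
  4       100.00        75.5807       302.3227
  5       100.00        70.4715       352.3575
  6       100.00        65.7077       394.2461
  7       100.00        61.2659       428.8614
  8       100.00        57.1244       456.9951
  9       100.00        53.2628       479.3655
  10    1,100.00       546.2855     5,462.8550
  Σ                  1,190.9360     8,387.2987
P = 1,190.9360; Macaulay duration = 8,387.2987 / 1,190.9360 = 7.04261 years.
Modified duration = D_Mac / (1 + y) = 7.04261 / 1.0725 = 6.56654 years.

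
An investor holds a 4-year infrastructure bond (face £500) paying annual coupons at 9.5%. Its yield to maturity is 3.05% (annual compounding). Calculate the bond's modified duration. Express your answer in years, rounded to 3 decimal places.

Periodic yield y = 0.0305. First find Macaulay duration:
  t   CF        PV=CF/(1+0.0305)^t    t·PV
  1        47.50        46.0941        46.0941
  2        47.50        44.7299        89.4597
  3        47.50        43.4060       130.2180
  4       547.50       485.5032     1,942.0130
  Σ                    619.7332     2,207.7848
P = 619.7332; Macaulay duration = 2,207.7848 / 619.7332 = 3.56248 years.
Modified duration = D_Mac / (1 + y) = 3.56248 / 1.0305 = 3.45704 years.

3.457 years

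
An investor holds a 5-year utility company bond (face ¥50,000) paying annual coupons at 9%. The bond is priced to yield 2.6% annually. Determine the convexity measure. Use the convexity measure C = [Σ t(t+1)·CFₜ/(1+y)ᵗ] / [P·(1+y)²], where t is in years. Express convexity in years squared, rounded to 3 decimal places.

23.502

With y = 0.026:
  t   CF        PV=CF/(1+0.026)^t    t·PV        t(t+1)·PV
  1     4,500.00     4,385.9649     4,385.9649       8,771.9298
  2     4,500.00     4,274.8196     8,549.6392      25,648.9176
  3     4,500.00     4,166.4908    12,499.4725      49,997.8901
  4     4,500.00     4,060.9073    16,243.6290      81,218.1450
  5    54,500.00    47,935.7690   239,678.8448   1,438,073.0685
  Σ                 64,823.9516   281,357.5504   1,603,709.9511
P = 64,823.9516.
Convexity = Σ t(t+1)·PV / [P·(1+y)²] = 1,603,709.9511 / (64,823.9516 × 1.052676) = 23.50150.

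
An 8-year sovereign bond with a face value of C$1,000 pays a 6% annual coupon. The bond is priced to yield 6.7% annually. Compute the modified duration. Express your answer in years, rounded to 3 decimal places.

6.136 years

Periodic yield y = 0.067. First find Macaulay duration:
  t   CF        PV=CF/(1+0.067)^t    t·PV
  1        60.00        56.2324        56.2324
  2        60.00        52.7014       105.4029
  3        60.00        49.3922       148.1765
  4        60.00        46.2907       185.1627
  5        60.00        43.3840       216.9198
  6        60.00        40.6598       243.9585
  7        60.00        38.1066       266.7463
  8     1,060.00       630.9436     5,047.5485
  Σ                    957.7106     6,270.1475
P = 957.7106; Macaulay duration = 6,270.1475 / 957.7106 = 6.54702 years.
Modified duration = D_Mac / (1 + y) = 6.54702 / 1.067 = 6.13591 years.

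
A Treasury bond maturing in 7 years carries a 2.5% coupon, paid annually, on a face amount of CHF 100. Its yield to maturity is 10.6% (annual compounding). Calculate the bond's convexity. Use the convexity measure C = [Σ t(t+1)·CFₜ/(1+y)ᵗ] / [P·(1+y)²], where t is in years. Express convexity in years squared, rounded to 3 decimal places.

With y = 0.106:
  t   CF        PV=CF/(1+0.106)^t    t·PV        t(t+1)·PV
  1         2.50         2.2604         2.2604           4.5208
  2         2.50         2.0438         4.0875          12.2626
  3         2.50         1.8479         5.5437          22.1746
  4         2.50         1.6708         6.6831          33.4156
  5         2.50         1.5107         7.5533          45.3196
  6         2.50         1.3659         8.1952          57.3665
  7       102.50        50.6335       354.4345       2,835.4762
  Σ                     61.3328       388.7577       3,010.5358
P = 61.3328.
Convexity = Σ t(t+1)·PV / [P·(1+y)²] = 3,010.5358 / (61.3328 × 1.223236) = 40.12735.

40.127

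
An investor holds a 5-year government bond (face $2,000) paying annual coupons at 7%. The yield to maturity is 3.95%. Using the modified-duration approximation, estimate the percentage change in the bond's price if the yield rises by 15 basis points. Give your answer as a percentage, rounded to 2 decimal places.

Periodic yield y = 0.0395. Modified duration first:
  t   CF        PV=CF/(1+0.0395)^t    t·PV
  1       140.00       134.6801       134.6801
  2       140.00       129.5624       259.1248
  3       140.00       124.6392       373.9175
  4       140.00       119.9030       479.6120
  5     2,140.00     1,763.1583     8,815.7915
  Σ                  2,271.9430    10,063.1260
P = 2,271.9430; D_Mac = 4.42930 yrs; D_mod = 4.42930/(1+0.0395) = 4.26099 yrs.
ΔP/P ≈ -D_mod · Δy = -4.26099 × (+0.0015) = -0.006391 = -0.6391%.

-0.64%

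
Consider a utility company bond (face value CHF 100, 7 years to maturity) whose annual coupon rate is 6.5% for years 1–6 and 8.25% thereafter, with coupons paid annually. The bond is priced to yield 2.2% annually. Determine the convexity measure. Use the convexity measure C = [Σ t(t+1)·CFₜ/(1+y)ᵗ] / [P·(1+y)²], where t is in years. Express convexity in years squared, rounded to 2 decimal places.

43.47

With y = 0.022:
  t   CF        PV=CF/(1+0.022)^t    t·PV        t(t+1)·PV
  1         6.50         6.3601         6.3601          12.7202
  2         6.50         6.2232        12.4463          37.3390
  3         6.50         6.0892        18.2676          73.0705
  4         6.50         5.9581        23.8325         119.1625
  5         6.50         5.8299        29.1494         174.8961
  6         6.50         5.7044        34.2262         239.5837
  7       108.25        92.9548       650.6833       5,205.4666
  Σ                    129.1196       774.9655       5,862.2386
P = 129.1196.
Convexity = Σ t(t+1)·PV / [P·(1+y)²] = 5,862.2386 / (129.1196 × 1.044484) = 43.46799.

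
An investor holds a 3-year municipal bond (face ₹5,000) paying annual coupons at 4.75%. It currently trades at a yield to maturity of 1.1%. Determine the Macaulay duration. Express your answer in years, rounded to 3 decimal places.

Periodic yield y = 0.011. Discount each cash flow and weight by its year:
  t   CF        PV=CF/(1+0.011)^t    t·PV
  1       237.50       234.9159       234.9159
  2       237.50       232.3600       464.7199
  3     5,237.50     5,068.3963    15,205.1890
  Σ                  5,535.6722    15,904.8249
Price P = Σ PV = 5,535.6722.
Macaulay duration = Σ(t·PV) / P = 15,904.8249 / 5,535.6722 = 2.87315 years.

2.873 years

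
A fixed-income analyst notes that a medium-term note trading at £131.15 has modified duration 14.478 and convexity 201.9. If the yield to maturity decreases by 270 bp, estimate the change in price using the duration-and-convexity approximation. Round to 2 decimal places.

Duration effect: -D_mod·Δy = -14.478 × (-0.027) = +0.390906
Convexity effect: ½·C·(Δy)² = 0.5 × 201.9 × (-0.027)² = +0.07359255
ΔP/P ≈ +0.390906 + 0.07359255 = +0.46449855
ΔP ≈ 131.15 × (+0.46449855) = +60.9189848325.

+£60.92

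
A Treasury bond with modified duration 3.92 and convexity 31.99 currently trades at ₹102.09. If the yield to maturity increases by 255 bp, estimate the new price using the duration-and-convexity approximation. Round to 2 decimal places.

Duration effect: -D_mod·Δy = -3.92 × (+0.0255) = -0.099960
Convexity effect: ½·C·(Δy)² = 0.5 × 31.99 × (0.0255)² = +0.01040074875
ΔP/P ≈ -0.099960 + 0.01040074875 = -0.08955925125
New price ≈ 102.09 × (1 - 0.08955925125) = 92.9468960398875.

₹92.95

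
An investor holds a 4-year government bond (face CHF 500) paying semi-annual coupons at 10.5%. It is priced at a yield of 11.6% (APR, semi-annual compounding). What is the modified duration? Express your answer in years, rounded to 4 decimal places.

Periodic yield y = 0.058. First find Macaulay duration:
  t   CF        PV=CF/(1+0.058)^t    t·PV
  1        26.25        24.8110        24.8110
  2        26.25        23.4508        46.9016
  3        26.25        22.1652        66.4957
  4        26.25        20.9501        83.8005
  5        26.25        19.8016        99.0082
  6        26.25        18.7161       112.2966
  7        26.25        17.6901       123.8305
  8       526.25       335.2021     2,681.6170
  Σ                    482.7871     3,238.7611
P = 482.7871; Macaulay duration = 3,238.7611 / 482.7871 = 6.70847 half-year periods = 3.35423 years.
Modified duration = D_Mac / (1 + y) = 3.35423 / 1.058 = 3.17035 years.

3.1704 years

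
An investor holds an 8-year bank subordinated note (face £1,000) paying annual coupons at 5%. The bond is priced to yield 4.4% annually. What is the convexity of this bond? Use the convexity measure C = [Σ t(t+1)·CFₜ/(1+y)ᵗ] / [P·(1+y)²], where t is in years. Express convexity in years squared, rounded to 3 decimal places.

With y = 0.044:
  t   CF        PV=CF/(1+0.044)^t    t·PV        t(t+1)·PV
  1        50.00        47.8927        47.8927          95.7854
  2        50.00        45.8743        91.7485         275.2455
  3        50.00        43.9409       131.8226         527.2903
  4        50.00        42.0889       168.3558         841.7788
  5        50.00        40.3151       201.5754       1,209.4524
  6        50.00        38.6160       231.6959       1,621.8710
  7        50.00        36.9885       258.9194       2,071.3550
  8     1,050.00       744.0212     5,952.1696      53,569.5263
  Σ                  1,039.7375     7,084.1798      60,212.3047
P = 1,039.7375.
Convexity = Σ t(t+1)·PV / [P·(1+y)²] = 60,212.3047 / (1,039.7375 × 1.089936) = 53.13254.

53.133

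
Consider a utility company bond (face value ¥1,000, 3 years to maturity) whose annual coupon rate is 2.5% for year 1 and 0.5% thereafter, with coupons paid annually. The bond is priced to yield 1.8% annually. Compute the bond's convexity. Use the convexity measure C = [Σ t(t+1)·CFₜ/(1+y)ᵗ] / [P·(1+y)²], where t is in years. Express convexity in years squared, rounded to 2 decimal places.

With y = 0.018:
  t   CF        PV=CF/(1+0.018)^t    t·PV        t(t+1)·PV
  1        25.00        24.5580        24.5580          49.1159
  2         5.00         4.8247         9.6495          28.9485
  3     1,005.00       952.6267     2,857.8800      11,431.5198
  Σ                    982.0094     2,892.0874      11,509.5842
P = 982.0094.
Convexity = Σ t(t+1)·PV / [P·(1+y)²] = 11,509.5842 / (982.0094 × 1.036324) = 11.30963.

11.31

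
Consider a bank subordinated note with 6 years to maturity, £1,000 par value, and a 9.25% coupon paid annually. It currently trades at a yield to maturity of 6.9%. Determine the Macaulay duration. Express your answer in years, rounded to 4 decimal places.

Periodic yield y = 0.069. Discount each cash flow and weight by its year:
  t   CF        PV=CF/(1+0.069)^t    t·PV
  1        92.50        86.5295        86.5295
  2        92.50        80.9443       161.8886
  3        92.50        75.7197       227.1590
  4        92.50        70.8322       283.3289
  5        92.50        66.2603       331.3014
  6     1,092.50       732.0744     4,392.4463
  Σ                  1,112.3603     5,482.6537
Price P = Σ PV = 1,112.3603.
Macaulay duration = Σ(t·PV) / P = 5,482.6537 / 1,112.3603 = 4.92885 years.

4.9288 years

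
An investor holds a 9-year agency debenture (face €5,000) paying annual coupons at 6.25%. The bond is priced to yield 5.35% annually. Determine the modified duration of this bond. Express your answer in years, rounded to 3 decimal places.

Periodic yield y = 0.0535. First find Macaulay duration:
  t   CF        PV=CF/(1+0.0535)^t    t·PV
  1       312.50       296.6303       296.6303
  2       312.50       281.5665       563.1329
  3       312.50       267.2677       801.8030
  4       312.50       253.6950     1,014.7799
  5       312.50       240.8116     1,204.0578
  6       312.50       228.5824     1,371.4944
  7       312.50       216.9743     1,518.8199
  8       312.50       205.9556     1,647.6452
  9     5,312.50     3,323.4418    29,910.9766
  Σ                  5,314.9251    38,329.3399
P = 5,314.9251; Macaulay duration = 38,329.3399 / 5,314.9251 = 7.21164 years.
Modified duration = D_Mac / (1 + y) = 7.21164 / 1.0535 = 6.84541 years.

6.845 years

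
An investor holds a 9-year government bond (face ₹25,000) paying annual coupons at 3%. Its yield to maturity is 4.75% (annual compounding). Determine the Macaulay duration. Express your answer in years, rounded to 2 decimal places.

7.94 years

Periodic yield y = 0.0475. Discount each cash flow and weight by its year:
  t   CF        PV=CF/(1+0.0475)^t    t·PV
  1       750.00       715.9905       715.9905
  2       750.00       683.5231     1,367.0462
  3       750.00       652.5280     1,957.5841
  4       750.00       622.9384     2,491.7538
  5       750.00       594.6906     2,973.4532
  6       750.00       567.7238     3,406.3426
  7       750.00       541.9797     3,793.8581
  8       750.00       517.4031     4,139.2246
  9    25,750.00    16,958.6372   152,627.7346
  Σ                 21,855.4144   173,472.9876
Price P = Σ PV = 21,855.4144.
Macaulay duration = Σ(t·PV) / P = 173,472.9876 / 21,855.4144 = 7.93730 years.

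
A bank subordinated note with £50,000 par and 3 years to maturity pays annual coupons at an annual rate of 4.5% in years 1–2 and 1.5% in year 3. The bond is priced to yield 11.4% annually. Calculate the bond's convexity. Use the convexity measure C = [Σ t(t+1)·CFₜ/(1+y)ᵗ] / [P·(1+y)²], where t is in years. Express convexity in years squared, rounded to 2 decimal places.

With y = 0.114:
  t   CF        PV=CF/(1+0.114)^t    t·PV        t(t+1)·PV
  1     2,250.00     2,019.7487     2,019.7487       4,039.4973
  2     2,250.00     1,813.0598     3,626.1197      10,878.3590
  3    50,750.00    36,709.6695   110,129.0084     440,516.0335
  Σ                 40,542.4779   115,774.8767     455,433.8898
P = 40,542.4779.
Convexity = Σ t(t+1)·PV / [P·(1+y)²] = 455,433.8898 / (40,542.4779 × 1.240996) = 9.05200.

9.05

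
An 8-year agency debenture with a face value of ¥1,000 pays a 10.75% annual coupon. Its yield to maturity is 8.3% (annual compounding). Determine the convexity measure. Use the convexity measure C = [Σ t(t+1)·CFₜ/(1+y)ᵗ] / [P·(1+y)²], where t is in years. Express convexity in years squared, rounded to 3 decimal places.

40.317

With y = 0.083:
  t   CF        PV=CF/(1+0.083)^t    t·PV        t(t+1)·PV
  1       107.50        99.2613        99.2613         198.5226
  2       107.50        91.6540       183.3081         549.9242
  3       107.50        84.6298       253.8893       1,015.5571
  4       107.50        78.1438       312.5753       1,562.8764
  5       107.50        72.1550       360.7748       2,164.6488
  6       107.50        66.6251       399.7505       2,798.2532
  7       107.50        61.5190       430.6330       3,445.0640
  8     1,107.50       585.2159     4,681.7268      42,135.5414
  Σ                  1,139.2038     6,721.9190      53,870.3876
P = 1,139.2038.
Convexity = Σ t(t+1)·PV / [P·(1+y)²] = 53,870.3876 / (1,139.2038 × 1.172889) = 40.31733.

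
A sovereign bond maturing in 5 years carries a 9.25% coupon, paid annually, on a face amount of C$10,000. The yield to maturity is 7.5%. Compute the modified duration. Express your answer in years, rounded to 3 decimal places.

3.954 years

Periodic yield y = 0.075. First find Macaulay duration:
  t   CF        PV=CF/(1+0.075)^t    t·PV
  1       925.00       860.4651       860.4651
  2       925.00       800.4327     1,600.8653
  3       925.00       744.5885     2,233.7656
  4       925.00       692.6405     2,770.5620
  5    10,925.00     7,609.9031    38,049.5153
  Σ                 10,708.0299    45,515.1733
P = 10,708.0299; Macaulay duration = 45,515.1733 / 10,708.0299 = 4.25056 years.
Modified duration = D_Mac / (1 + y) = 4.25056 / 1.075 = 3.95401 years.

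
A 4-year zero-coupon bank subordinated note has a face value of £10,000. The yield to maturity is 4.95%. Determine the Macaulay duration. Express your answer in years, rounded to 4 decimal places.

4.0000 years

A zero-coupon bond has a single cash flow at maturity, so its Macaulay duration equals its maturity: 4 years.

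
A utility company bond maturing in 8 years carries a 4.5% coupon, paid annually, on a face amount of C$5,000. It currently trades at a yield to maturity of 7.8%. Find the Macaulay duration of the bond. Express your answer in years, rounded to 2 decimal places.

Periodic yield y = 0.078. Discount each cash flow and weight by its year:
  t   CF        PV=CF/(1+0.078)^t    t·PV
  1       225.00       208.7199       208.7199
  2       225.00       193.6177       387.2353
  3       225.00       179.6082       538.8247
  4       225.00       166.6125       666.4498
  5       225.00       154.5570       772.7851
  6       225.00       143.3739       860.2431
  7       225.00       132.9999       930.9990
  8     5,225.00     2,865.0764    22,920.6112
  Σ                  4,044.5653    27,285.8682
Price P = Σ PV = 4,044.5653.
Macaulay duration = Σ(t·PV) / P = 27,285.8682 / 4,044.5653 = 6.74630 years.

6.75 years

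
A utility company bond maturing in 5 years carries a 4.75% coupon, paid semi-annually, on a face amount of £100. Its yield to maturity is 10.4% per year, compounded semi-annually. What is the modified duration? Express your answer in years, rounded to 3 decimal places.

4.212 years

Periodic yield y = 0.052. First find Macaulay duration:
  t   CF        PV=CF/(1+0.052)^t    t·PV
  1        2.375         2.2576         2.2576
  2        2.375         2.1460         4.2920
  3        2.375         2.0399         6.1198
  4        2.375         1.9391         7.7564
  5        2.375         1.8433         9.2163
  6        2.375         1.7521        10.5128
  7        2.375         1.6655        11.6587
  8        2.375         1.5832        12.6657
  9        2.375         1.5049        13.5445
  10     102.375        61.6647       616.6468
  Σ                     78.3964       694.6707
P = 78.3964; Macaulay duration = 694.6707 / 78.3964 = 8.86100 half-year periods = 4.43050 years.
Modified duration = D_Mac / (1 + y) = 4.43050 / 1.052 = 4.21150 years.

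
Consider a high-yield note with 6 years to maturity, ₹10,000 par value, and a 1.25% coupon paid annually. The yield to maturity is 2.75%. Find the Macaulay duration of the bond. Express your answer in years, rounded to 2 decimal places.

5.81 years

Periodic yield y = 0.0275. Discount each cash flow and weight by its year:
  t   CF        PV=CF/(1+0.0275)^t    t·PV
  1       125.00       121.6545       121.6545
  2       125.00       118.3985       236.7971
  3       125.00       115.2297       345.6892
  4       125.00       112.1457       448.5829
  5       125.00       109.1442       545.7212
  6    10,125.00     8,604.0723    51,624.4335
  Σ                  9,180.6450    53,322.8784
Price P = Σ PV = 9,180.6450.
Macaulay duration = Σ(t·PV) / P = 53,322.8784 / 9,180.6450 = 5.80818 years.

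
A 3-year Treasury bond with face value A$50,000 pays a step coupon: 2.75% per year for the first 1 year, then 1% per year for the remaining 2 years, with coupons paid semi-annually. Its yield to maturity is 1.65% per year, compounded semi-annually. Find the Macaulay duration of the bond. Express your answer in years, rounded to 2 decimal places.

2.92 years

Periodic yield y = 0.00825. Discount each cash flow and weight by its period:
  t   CF        PV=CF/(1+0.00825)^t    t·PV
  1       687.50       681.8745       681.8745
  2       687.50       676.2951     1,352.5902
  3       250.00       243.9132       731.7396
  4       250.00       241.9174       967.6696
  5       250.00       239.9379     1,199.6895
  6    50,250.00    47,832.8967   286,997.3802
  Σ                 49,916.8348   291,930.9436
Price P = Σ PV = 49,916.8348.
Macaulay duration = Σ(t·PV) / P = 291,930.9436 / 49,916.8348 = 5.84835 half-year periods.
In years: 5.84835 / 2 = 2.92417 years.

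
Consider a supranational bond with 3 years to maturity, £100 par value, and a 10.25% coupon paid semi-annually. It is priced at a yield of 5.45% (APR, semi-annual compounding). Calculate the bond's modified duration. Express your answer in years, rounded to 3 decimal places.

Periodic yield y = 0.02725. First find Macaulay duration:
  t   CF        PV=CF/(1+0.02725)^t    t·PV
  1        5.125         4.9890         4.9890
  2        5.125         4.8567         9.7134
  3        5.125         4.7279        14.1836
  4        5.125         4.6025        18.4098
  5        5.125         4.4804        22.4018
  6      105.125        89.4642       536.7850
  Σ                    113.1206       606.4827
P = 113.1206; Macaulay duration = 606.4827 / 113.1206 = 5.36138 half-year periods = 2.68069 years.
Modified duration = D_Mac / (1 + y) = 2.68069 / 1.02725 = 2.60958 years.

2.610 years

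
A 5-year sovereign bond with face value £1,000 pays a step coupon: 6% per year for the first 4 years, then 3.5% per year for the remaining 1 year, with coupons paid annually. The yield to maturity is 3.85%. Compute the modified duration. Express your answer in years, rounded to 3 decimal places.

Periodic yield y = 0.0385. First find Macaulay duration:
  t   CF        PV=CF/(1+0.0385)^t    t·PV
  1        60.00        57.7756        57.7756
  2        60.00        55.6337       111.2675
  3        60.00        53.5712       160.7137
  4        60.00        51.5852       206.3409
  5     1,035.00       856.8560     4,284.2800
  Σ                  1,075.4218     4,820.3777
P = 1,075.4218; Macaulay duration = 4,820.3777 / 1,075.4218 = 4.48231 years.
Modified duration = D_Mac / (1 + y) = 4.48231 / 1.0385 = 4.31614 years.

4.316 years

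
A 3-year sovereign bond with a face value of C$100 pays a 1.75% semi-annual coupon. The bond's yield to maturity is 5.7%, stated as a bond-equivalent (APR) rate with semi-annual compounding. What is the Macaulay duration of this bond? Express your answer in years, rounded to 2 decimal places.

2.93 years

Periodic yield y = 0.0285. Discount each cash flow and weight by its period:
  t   CF        PV=CF/(1+0.0285)^t    t·PV
  1        0.875         0.8508         0.8508
  2        0.875         0.8272         1.6544
  3        0.875         0.8043         2.4128
  4        0.875         0.7820         3.1279
  5        0.875         0.7603         3.8015
  6      100.875        85.2232       511.3391
  Σ                     89.2477       523.1864
Price P = Σ PV = 89.2477.
Macaulay duration = Σ(t·PV) / P = 523.1864 / 89.2477 = 5.86219 half-year periods.
In years: 5.86219 / 2 = 2.93109 years.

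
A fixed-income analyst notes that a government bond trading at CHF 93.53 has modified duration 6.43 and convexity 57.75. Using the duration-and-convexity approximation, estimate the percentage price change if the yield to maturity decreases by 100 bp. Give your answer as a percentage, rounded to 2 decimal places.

Duration effect: -D_mod·Δy = -6.43 × (-0.01) = +0.064300
Convexity effect: ½·C·(Δy)² = 0.5 × 57.75 × (-0.01)² = +0.0028875
ΔP/P ≈ +0.064300 + 0.0028875 = +0.0671875
= +6.71875%.

+6.72%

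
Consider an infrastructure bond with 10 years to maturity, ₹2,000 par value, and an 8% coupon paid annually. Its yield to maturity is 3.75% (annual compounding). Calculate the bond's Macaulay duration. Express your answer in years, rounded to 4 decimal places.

Periodic yield y = 0.0375. Discount each cash flow and weight by its year:
  t   CF        PV=CF/(1+0.0375)^t    t·PV
  1       160.00       154.2169       154.2169
  2       160.00       148.6428       297.2855
  3       160.00       143.2701       429.8104
  4       160.00       138.0917       552.3668
  5       160.00       133.1004       665.5021
  6       160.00       128.2896       769.7374
  7       160.00       123.6526       865.5682
  8       160.00       119.1832       953.4658
  9       160.00       114.8754     1,033.8786
  10    2,160.00     1,494.7642    14,947.6423
  Σ                  2,698.0869    20,669.4741
Price P = Σ PV = 2,698.0869.
Macaulay duration = Σ(t·PV) / P = 20,669.4741 / 2,698.0869 = 7.66079 years.

7.6608 years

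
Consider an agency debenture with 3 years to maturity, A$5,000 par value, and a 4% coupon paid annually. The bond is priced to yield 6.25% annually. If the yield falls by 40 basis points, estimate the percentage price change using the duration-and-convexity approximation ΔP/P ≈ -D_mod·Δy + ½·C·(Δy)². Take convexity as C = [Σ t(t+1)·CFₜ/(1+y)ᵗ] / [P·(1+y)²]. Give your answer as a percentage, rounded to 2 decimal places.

+1.09%

With y = 0.0625:
  t   CF        PV=CF/(1+0.0625)^t    t·PV        t(t+1)·PV
  1       200.00       188.2353       188.2353         376.4706
  2       200.00       177.1626       354.3253       1,062.9758
  3     5,200.00     4,335.2738    13,005.8213      52,023.2852
  Σ                  4,700.6717    13,548.3818      53,462.7315
P = 4,700.6717; D_Mac = 2.88222 yrs; D_mod = 2.71268 yrs; C = 10.07473.
Duration effect: -2.71268 × (-0.004) = +0.010851
Convexity effect: 0.5 × 10.07473 × (-0.004)² = +0.0000806
ΔP/P ≈ +0.010851 + 0.0000806 = +0.010931 = +1.0931%.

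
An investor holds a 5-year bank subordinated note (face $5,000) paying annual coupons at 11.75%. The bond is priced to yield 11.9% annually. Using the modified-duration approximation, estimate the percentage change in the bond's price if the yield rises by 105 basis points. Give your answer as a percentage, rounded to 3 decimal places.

Periodic yield y = 0.119. Modified duration first:
  t   CF        PV=CF/(1+0.119)^t    t·PV
  1       587.50       525.0223       525.0223
  2       587.50       469.1889       938.3777
  3       587.50       419.2930     1,257.8790
  4       587.50       374.7033     1,498.8132
  5     5,587.50     3,184.6896    15,923.4478
  Σ                  4,972.8971    20,143.5401
P = 4,972.8971; D_Mac = 4.05066 yrs; D_mod = 4.05066/(1+0.119) = 3.61990 yrs.
ΔP/P ≈ -D_mod · Δy = -3.61990 × (+0.0105) = -0.038009 = -3.8009%.

-3.801%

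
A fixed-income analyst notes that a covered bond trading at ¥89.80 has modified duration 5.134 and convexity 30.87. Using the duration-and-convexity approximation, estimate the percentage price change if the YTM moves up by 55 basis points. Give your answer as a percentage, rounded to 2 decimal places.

Duration effect: -D_mod·Δy = -5.134 × (+0.0055) = -0.028237
Convexity effect: ½·C·(Δy)² = 0.5 × 30.87 × (0.0055)² = +0.00046690875
ΔP/P ≈ -0.028237 + 0.00046690875 = -0.02777009125
= -2.777009125%.

-2.78%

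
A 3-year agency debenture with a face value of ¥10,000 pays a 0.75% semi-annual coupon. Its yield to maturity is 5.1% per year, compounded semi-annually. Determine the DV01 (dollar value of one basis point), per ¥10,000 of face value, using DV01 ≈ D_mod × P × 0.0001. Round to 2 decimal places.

¥2.55

Periodic yield y = 0.0255.
  t   CF        PV=CF/(1+0.0255)^t    t·PV
  1        37.50        36.5675        36.5675
  2        37.50        35.6582        71.3165
  3        37.50        34.7716       104.3147
  4        37.50        33.9069       135.6278
  5        37.50        33.0638       165.3191
  6    10,037.50     8,630.0154    51,780.0923
  Σ                  8,803.9835    52,293.2379
P = 8,803.9835; D_Mac = 5.93972 half-year periods = 2.96986 yrs; D_mod = 2.89601 yrs.
DV01 ≈ 2.89601 × 8,803.9835 × 0.0001 = 2.549646.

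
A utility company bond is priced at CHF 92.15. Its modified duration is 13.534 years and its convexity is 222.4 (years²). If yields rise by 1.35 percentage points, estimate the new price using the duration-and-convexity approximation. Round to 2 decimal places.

Duration effect: -D_mod·Δy = -13.534 × (+0.0135) = -0.182709
Convexity effect: ½·C·(Δy)² = 0.5 × 222.4 × (0.0135)² = +0.0202662
ΔP/P ≈ -0.182709 + 0.0202662 = -0.1624428
New price ≈ 92.15 × (1 - 0.1624428) = 77.18089598.

CHF 77.18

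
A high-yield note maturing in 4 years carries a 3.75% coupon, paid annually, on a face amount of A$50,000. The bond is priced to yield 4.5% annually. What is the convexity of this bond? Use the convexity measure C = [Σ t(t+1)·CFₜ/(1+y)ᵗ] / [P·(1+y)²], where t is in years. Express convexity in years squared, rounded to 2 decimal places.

17.01

With y = 0.045:
  t   CF        PV=CF/(1+0.045)^t    t·PV        t(t+1)·PV
  1     1,875.00     1,794.2584     1,794.2584       3,588.5167
  2     1,875.00     1,716.9937     3,433.9873      10,301.9620
  3     1,875.00     1,643.0561     4,929.1684      19,716.6736
  4    51,875.00    43,500.3697   174,001.4788     870,007.3940
  Σ                 48,654.6779   184,158.8929     903,614.5463
P = 48,654.6779.
Convexity = Σ t(t+1)·PV / [P·(1+y)²] = 903,614.5463 / (48,654.6779 × 1.092025) = 17.00693.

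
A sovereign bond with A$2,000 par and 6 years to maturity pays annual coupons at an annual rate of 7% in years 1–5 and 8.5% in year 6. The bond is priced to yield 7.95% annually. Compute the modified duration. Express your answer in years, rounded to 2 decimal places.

Periodic yield y = 0.0795. First find Macaulay duration:
  t   CF        PV=CF/(1+0.0795)^t    t·PV
  1       140.00       129.6897       129.6897
  2       140.00       120.1386       240.2773
  3       140.00       111.2910       333.8730
  4       140.00       103.0950       412.3799
  5       140.00        95.5025       477.5126
  6     2,170.00     1,371.2728     8,227.6367
  Σ                  1,930.9896     9,821.3691
P = 1,930.9896; Macaulay duration = 9,821.3691 / 1,930.9896 = 5.08618 years.
Modified duration = D_Mac / (1 + y) = 5.08618 / 1.0795 = 4.71161 years.

4.71 years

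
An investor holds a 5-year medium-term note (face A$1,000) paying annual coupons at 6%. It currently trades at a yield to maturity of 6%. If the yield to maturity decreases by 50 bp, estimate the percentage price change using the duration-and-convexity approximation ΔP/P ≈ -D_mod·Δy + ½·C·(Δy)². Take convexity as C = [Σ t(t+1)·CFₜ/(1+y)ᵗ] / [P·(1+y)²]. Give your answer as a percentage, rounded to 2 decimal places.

With y = 0.06:
  t   CF        PV=CF/(1+0.06)^t    t·PV        t(t+1)·PV
  1        60.00        56.6038        56.6038         113.2075
  2        60.00        53.3998       106.7996         320.3987
  3        60.00        50.3772       151.1315         604.5259
  4        60.00        47.5256       190.1025         950.5124
  5     1,060.00       792.0937     3,960.4683      23,762.8099
  Σ                  1,000.0000     4,465.1056      25,751.4544
P = 1,000.0000; D_Mac = 4.46511 yrs; D_mod = 4.21236 yrs; C = 22.91870.
Duration effect: -4.21236 × (-0.005) = +0.021062
Convexity effect: 0.5 × 22.91870 × (-0.005)² = +0.0002865
ΔP/P ≈ +0.021062 + 0.0002865 = +0.021348 = +2.1348%.

+2.13%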